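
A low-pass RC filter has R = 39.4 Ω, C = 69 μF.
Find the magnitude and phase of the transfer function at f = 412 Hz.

Step 1 — Angular frequency: ω = 2π·412 = 2589 rad/s.
Step 2 — Transfer function: H(jω) = 1/(1 + jωRC).
Step 3 — Denominator: 1 + jωRC = 1 + j·2589·39.4·6.9e-05 = 1 + j7.038.
Step 4 — H = 0.01979 - j0.1393.
Step 5 — Magnitude: |H| = 0.1407 (-17.0 dB); phase: φ = -81.9°.

|H| = 0.1407 (-17.0 dB), φ = -81.9°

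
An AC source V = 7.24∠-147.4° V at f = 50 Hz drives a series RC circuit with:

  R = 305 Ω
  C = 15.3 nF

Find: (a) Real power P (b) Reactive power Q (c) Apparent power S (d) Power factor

Step 1 — Angular frequency: ω = 2π·f = 2π·50 = 314.2 rad/s.
Step 2 — Component impedances:
  R: Z = R = 305 Ω
  C: Z = 1/(jωC) = -j/(ω·C) = 0 - j2.08e+05 Ω
Step 3 — Series combination: Z_total = R + C = 305 - j2.08e+05 Ω = 2.08e+05∠-89.9° Ω.
Step 4 — Source phasor: V = 7.24∠-147.4° V = -6.099 - j3.901 V.
Step 5 — Current: I = V / Z = 1.871e-05 - j2.934e-05 A = 3.48e-05∠-57.5° A.
Step 6 — Complex power: S = V·I* = 3.694e-07 - j0.000252 VA.
Step 7 — Real power: P = Re(S) = 3.694e-07 W.
Step 8 — Reactive power: Q = Im(S) = -0.000252 VAR.
Step 9 — Apparent power: |S| = 0.000252 VA.
Step 10 — Power factor: PF = P/|S| = 0.001466 (leading).

(a) P = 3.694e-07 W  (b) Q = -0.000252 VAR  (c) S = 0.000252 VA  (d) PF = 0.001466 (leading)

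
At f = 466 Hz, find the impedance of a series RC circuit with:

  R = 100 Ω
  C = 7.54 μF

Step 1 — Angular frequency: ω = 2π·f = 2π·466 = 2928 rad/s.
Step 2 — Component impedances:
  R: Z = R = 100 Ω
  C: Z = 1/(jωC) = -j/(ω·C) = 0 - j45.3 Ω
Step 3 — Series combination: Z_total = R + C = 100 - j45.3 Ω = 109.8∠-24.4° Ω.

Z = 100 - j45.3 Ω = 109.8∠-24.4° Ω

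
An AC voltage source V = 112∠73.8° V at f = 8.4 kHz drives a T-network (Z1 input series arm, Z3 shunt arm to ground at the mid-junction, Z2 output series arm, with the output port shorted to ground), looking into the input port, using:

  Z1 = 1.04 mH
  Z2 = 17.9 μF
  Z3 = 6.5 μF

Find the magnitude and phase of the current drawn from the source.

Step 1 — Angular frequency: ω = 2π·f = 2π·8400 = 5.278e+04 rad/s.
Step 2 — Component impedances:
  Z1: Z = jωL = j·5.278e+04·0.00104 = 0 + j54.89 Ω
  Z2: Z = 1/(jωC) = -j/(ω·C) = 0 - j1.058 Ω
  Z3: Z = 1/(jωC) = -j/(ω·C) = 0 - j2.915 Ω
Step 3 — With the output port shorted to ground, the output series arm Z2 runs from the junction to ground; the shunt arm Z3 also runs from the junction to ground. They appear in parallel: Z3 || Z2 = 0 - j0.7765 Ω.
Step 4 — Series with input arm Z1: Z_in = Z1 + (Z3 || Z2) = 0 + j54.11 Ω = 54.11∠90.0° Ω.
Step 5 — Source phasor: V = 112∠73.8° V = 31.25 + j107.6 V.
Step 6 — Ohm's law: I = V / Z_total = (31.25 + j107.6) / (0 + j54.11) = 1.988 - j0.5774 A.
Step 7 — Convert to polar: |I| = 2.07 A, ∠I = -16.2°.

I = 2.07∠-16.2° A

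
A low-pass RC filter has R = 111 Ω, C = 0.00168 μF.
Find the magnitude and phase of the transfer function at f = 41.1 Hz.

Step 1 — Angular frequency: ω = 2π·41.1 = 258.2 rad/s.
Step 2 — Transfer function: H(jω) = 1/(1 + jωRC).
Step 3 — Denominator: 1 + jωRC = 1 + j·258.2·111·1.68e-09 = 1 + j4.816e-05.
Step 4 — H = 1 - j4.816e-05.
Step 5 — Magnitude: |H| = 1 (-0.0 dB); phase: φ = -0.0°.

|H| = 1 (-0.0 dB), φ = -0.0°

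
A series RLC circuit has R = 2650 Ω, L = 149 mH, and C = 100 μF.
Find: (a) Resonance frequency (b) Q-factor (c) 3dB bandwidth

Step 1 — Resonance condition Im(Z)=0 gives ω₀ = 1/√(LC).
Step 2 — ω₀ = 1/√(0.149·0.0001) = 259.1 rad/s.
Step 3 — f₀ = ω₀/(2π) = 41.23 Hz.
Step 4 — Series Q: Q = ω₀L/R = 259.1·0.149/2650 = 0.01457.
Step 5 — 3dB bandwidth: Δω = ω₀/Q = 1.779e+04 rad/s; BW = Δω/(2π) = 2831 Hz.

(a) f₀ = 41.23 Hz  (b) Q = 0.01457  (c) BW = 2831 Hz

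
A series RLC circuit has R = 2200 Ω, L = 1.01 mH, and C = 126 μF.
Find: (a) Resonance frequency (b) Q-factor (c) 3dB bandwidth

Step 1 — Resonance condition Im(Z)=0 gives ω₀ = 1/√(LC).
Step 2 — ω₀ = 1/√(0.00101·0.000126) = 2803 rad/s.
Step 3 — f₀ = ω₀/(2π) = 446.1 Hz.
Step 4 — Series Q: Q = ω₀L/R = 2803·0.00101/2200 = 0.001287.
Step 5 — 3dB bandwidth: Δω = ω₀/Q = 2.178e+06 rad/s; BW = Δω/(2π) = 3.467e+05 Hz.

(a) f₀ = 446.1 Hz  (b) Q = 0.001287  (c) BW = 3.467e+05 Hz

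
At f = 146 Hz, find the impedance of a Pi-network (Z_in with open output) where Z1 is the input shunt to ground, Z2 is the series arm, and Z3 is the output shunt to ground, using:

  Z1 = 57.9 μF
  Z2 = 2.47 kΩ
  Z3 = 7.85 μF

Step 1 — Angular frequency: ω = 2π·f = 2π·146 = 917.3 rad/s.
Step 2 — Component impedances:
  Z1: Z = 1/(jωC) = -j/(ω·C) = 0 - j18.83 Ω
  Z2: Z = R = 2470 Ω
  Z3: Z = 1/(jωC) = -j/(ω·C) = 0 - j138.9 Ω
Step 3 — With open output, the series arm Z2 and the output shunt Z3 appear in series to ground: Z2 + Z3 = 2470 - j138.9 Ω.
Step 4 — Parallel with input shunt Z1: Z_in = Z1 || (Z2 + Z3) = 0.1429 - j18.82 Ω = 18.82∠-89.6° Ω.

Z = 0.1429 - j18.82 Ω = 18.82∠-89.6° Ω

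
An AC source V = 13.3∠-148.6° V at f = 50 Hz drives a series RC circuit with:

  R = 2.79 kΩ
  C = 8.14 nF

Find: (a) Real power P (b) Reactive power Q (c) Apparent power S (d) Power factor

Step 1 — Angular frequency: ω = 2π·f = 2π·50 = 314.2 rad/s.
Step 2 — Component impedances:
  R: Z = R = 2790 Ω
  C: Z = 1/(jωC) = -j/(ω·C) = 0 - j3.91e+05 Ω
Step 3 — Series combination: Z_total = R + C = 2790 - j3.91e+05 Ω = 3.911e+05∠-89.6° Ω.
Step 4 — Source phasor: V = 13.3∠-148.6° V = -11.35 - j6.929 V.
Step 5 — Current: I = V / Z = 1.751e-05 - j2.916e-05 A = 3.401e-05∠-59.0° A.
Step 6 — Complex power: S = V·I* = 3.227e-06 - j0.0004523 VA.
Step 7 — Real power: P = Re(S) = 3.227e-06 W.
Step 8 — Reactive power: Q = Im(S) = -0.0004523 VAR.
Step 9 — Apparent power: |S| = 0.0004523 VA.
Step 10 — Power factor: PF = P/|S| = 0.007135 (leading).

(a) P = 3.227e-06 W  (b) Q = -0.0004523 VAR  (c) S = 0.0004523 VA  (d) PF = 0.007135 (leading)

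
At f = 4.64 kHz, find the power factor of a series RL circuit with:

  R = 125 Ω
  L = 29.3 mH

Step 1 — Angular frequency: ω = 2π·f = 2π·4640 = 2.915e+04 rad/s.
Step 2 — Component impedances:
  R: Z = R = 125 Ω
  L: Z = jωL = j·2.915e+04·0.0293 = 0 + j854.2 Ω
Step 3 — Series combination: Z_total = R + L = 125 + j854.2 Ω = 863.3∠81.7° Ω.
Step 4 — Power factor: PF = cos(φ) = Re(Z)/|Z| = 125/863.3 = 0.1448.
Step 5 — Type: Im(Z) = 854.2 ⇒ lagging (phase φ = 81.7°).

PF = 0.1448 (lagging, φ = 81.7°)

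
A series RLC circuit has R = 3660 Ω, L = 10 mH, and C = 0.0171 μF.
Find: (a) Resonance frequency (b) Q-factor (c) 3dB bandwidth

Step 1 — Resonance: ω₀ = 1/√(LC) = 1/√(0.01·1.71e-08) = 7.647e+04 rad/s.
Step 2 — f₀ = ω₀/(2π) = 1.217e+04 Hz.
Step 3 — Series Q: Q = ω₀L/R = 7.647e+04·0.01/3660 = 0.2089.
Step 4 — Bandwidth: Δω = ω₀/Q = 3.66e+05 rad/s; BW = Δω/(2π) = 5.825e+04 Hz.

(a) f₀ = 1.217e+04 Hz  (b) Q = 0.2089  (c) BW = 5.825e+04 Hz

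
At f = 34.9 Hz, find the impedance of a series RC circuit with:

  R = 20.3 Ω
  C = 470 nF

Step 1 — Angular frequency: ω = 2π·f = 2π·34.9 = 219.3 rad/s.
Step 2 — Component impedances:
  R: Z = R = 20.3 Ω
  C: Z = 1/(jωC) = -j/(ω·C) = 0 - j9703 Ω
Step 3 — Series combination: Z_total = R + C = 20.3 - j9703 Ω = 9703∠-89.9° Ω.

Z = 20.3 - j9703 Ω = 9703∠-89.9° Ω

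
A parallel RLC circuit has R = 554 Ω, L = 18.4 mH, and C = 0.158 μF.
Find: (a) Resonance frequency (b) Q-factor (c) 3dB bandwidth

Step 1 — Resonance: ω₀ = 1/√(LC) = 1/√(0.0184·1.58e-07) = 1.855e+04 rad/s.
Step 2 — f₀ = ω₀/(2π) = 2952 Hz.
Step 3 — Parallel Q: Q = R/(ω₀L) = 554/(1.855e+04·0.0184) = 1.623.
Step 4 — Bandwidth: Δω = ω₀/Q = 1.142e+04 rad/s; BW = Δω/(2π) = 1818 Hz.

(a) f₀ = 2952 Hz  (b) Q = 1.623  (c) BW = 1818 Hz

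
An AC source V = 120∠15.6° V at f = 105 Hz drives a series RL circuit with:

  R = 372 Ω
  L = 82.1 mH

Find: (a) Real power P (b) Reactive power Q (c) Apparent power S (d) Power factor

Step 1 — Angular frequency: ω = 2π·f = 2π·105 = 659.7 rad/s.
Step 2 — Component impedances:
  R: Z = R = 372 Ω
  L: Z = jωL = j·659.7·0.0821 = 0 + j54.16 Ω
Step 3 — Series combination: Z_total = R + L = 372 + j54.16 Ω = 375.9∠8.3° Ω.
Step 4 — Source phasor: V = 120∠15.6° V = 115.6 + j32.27 V.
Step 5 — Current: I = V / Z = 0.3166 + j0.04065 A = 0.3192∠7.3° A.
Step 6 — Complex power: S = V·I* = 37.91 + j5.519 VA.
Step 7 — Real power: P = Re(S) = 37.91 W.
Step 8 — Reactive power: Q = Im(S) = 5.519 VAR.
Step 9 — Apparent power: |S| = 38.31 VA.
Step 10 — Power factor: PF = P/|S| = 0.9896 (lagging).

(a) P = 37.91 W  (b) Q = 5.519 VAR  (c) S = 38.31 VA  (d) PF = 0.9896 (lagging)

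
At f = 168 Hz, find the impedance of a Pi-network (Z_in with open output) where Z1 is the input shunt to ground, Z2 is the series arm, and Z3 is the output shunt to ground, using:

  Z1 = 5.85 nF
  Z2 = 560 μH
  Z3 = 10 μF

Step 1 — Angular frequency: ω = 2π·f = 2π·168 = 1056 rad/s.
Step 2 — Component impedances:
  Z1: Z = 1/(jωC) = -j/(ω·C) = 0 - j1.619e+05 Ω
  Z2: Z = jωL = j·1056·0.00056 = 0 + j0.5911 Ω
  Z3: Z = 1/(jωC) = -j/(ω·C) = 0 - j94.74 Ω
Step 3 — With open output, the series arm Z2 and the output shunt Z3 appear in series to ground: Z2 + Z3 = 0 - j94.14 Ω.
Step 4 — Parallel with input shunt Z1: Z_in = Z1 || (Z2 + Z3) = 0 - j94.09 Ω = 94.09∠-90.0° Ω.

Z = 0 - j94.09 Ω = 94.09∠-90.0° Ω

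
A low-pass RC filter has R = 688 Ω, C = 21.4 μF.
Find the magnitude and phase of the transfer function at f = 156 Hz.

Step 1 — Angular frequency: ω = 2π·156 = 980.2 rad/s.
Step 2 — Transfer function: H(jω) = 1/(1 + jωRC).
Step 3 — Denominator: 1 + jωRC = 1 + j·980.2·688·2.14e-05 = 1 + j14.43.
Step 4 — H = 0.004779 - j0.06896.
Step 5 — Magnitude: |H| = 0.06913 (-23.2 dB); phase: φ = -86.0°.

|H| = 0.06913 (-23.2 dB), φ = -86.0°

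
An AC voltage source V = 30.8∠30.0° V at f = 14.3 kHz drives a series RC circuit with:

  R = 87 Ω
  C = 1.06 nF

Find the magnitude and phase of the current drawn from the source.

Step 1 — Angular frequency: ω = 2π·f = 2π·1.43e+04 = 8.985e+04 rad/s.
Step 2 — Component impedances:
  R: Z = R = 87 Ω
  C: Z = 1/(jωC) = -j/(ω·C) = 0 - j1.05e+04 Ω
Step 3 — Series combination: Z_total = R + C = 87 - j1.05e+04 Ω = 1.05e+04∠-89.5° Ω.
Step 4 — Source phasor: V = 30.8∠30.0° V = 26.67 + j15.4 V.
Step 5 — Ohm's law: I = V / Z_total = (26.67 + j15.4) / (87 - j1.05e+04) = -0.001446 + j0.002552 A.
Step 6 — Convert to polar: |I| = 0.002933 A, ∠I = 119.5°.

I = 0.002933∠119.5° A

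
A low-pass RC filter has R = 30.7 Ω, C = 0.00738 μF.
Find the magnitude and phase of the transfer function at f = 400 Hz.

Step 1 — Angular frequency: ω = 2π·400 = 2513 rad/s.
Step 2 — Transfer function: H(jω) = 1/(1 + jωRC).
Step 3 — Denominator: 1 + jωRC = 1 + j·2513·30.7·7.38e-09 = 1 + j0.0005694.
Step 4 — H = 1 - j0.0005694.
Step 5 — Magnitude: |H| = 1 (-0.0 dB); phase: φ = -0.0°.

|H| = 1 (-0.0 dB), φ = -0.0°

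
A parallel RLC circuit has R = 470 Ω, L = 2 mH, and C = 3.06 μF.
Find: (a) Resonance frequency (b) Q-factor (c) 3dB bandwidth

Step 1 — Resonance: ω₀ = 1/√(LC) = 1/√(0.002·3.06e-06) = 1.278e+04 rad/s.
Step 2 — f₀ = ω₀/(2π) = 2034 Hz.
Step 3 — Parallel Q: Q = R/(ω₀L) = 470/(1.278e+04·0.002) = 18.38.
Step 4 — Bandwidth: Δω = ω₀/Q = 695.3 rad/s; BW = Δω/(2π) = 110.7 Hz.

(a) f₀ = 2034 Hz  (b) Q = 18.38  (c) BW = 110.7 Hz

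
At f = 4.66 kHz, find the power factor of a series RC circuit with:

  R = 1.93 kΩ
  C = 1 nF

Step 1 — Angular frequency: ω = 2π·f = 2π·4660 = 2.928e+04 rad/s.
Step 2 — Component impedances:
  R: Z = R = 1930 Ω
  C: Z = 1/(jωC) = -j/(ω·C) = 0 - j3.415e+04 Ω
Step 3 — Series combination: Z_total = R + C = 1930 - j3.415e+04 Ω = 3.421e+04∠-86.8° Ω.
Step 4 — Power factor: PF = cos(φ) = Re(Z)/|Z| = 1930/3.421e+04 = 0.05642.
Step 5 — Type: Im(Z) = -3.415e+04 ⇒ leading (phase φ = -86.8°).

PF = 0.05642 (leading, φ = -86.8°)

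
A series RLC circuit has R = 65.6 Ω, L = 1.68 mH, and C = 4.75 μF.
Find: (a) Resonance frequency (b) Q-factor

Step 1 — Resonance condition Im(Z)=0 gives ω₀ = 1/√(LC).
Step 2 — ω₀ = 1/√(0.00168·4.75e-06) = 1.119e+04 rad/s.
Step 3 — f₀ = ω₀/(2π) = 1782 Hz.
Step 4 — Series Q: Q = ω₀L/R = 1.119e+04·0.00168/65.6 = 0.2867.

(a) f₀ = 1782 Hz  (b) Q = 0.2867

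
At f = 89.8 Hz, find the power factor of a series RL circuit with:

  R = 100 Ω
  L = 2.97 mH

Step 1 — Angular frequency: ω = 2π·f = 2π·89.8 = 564.2 rad/s.
Step 2 — Component impedances:
  R: Z = R = 100 Ω
  L: Z = jωL = j·564.2·0.00297 = 0 + j1.676 Ω
Step 3 — Series combination: Z_total = R + L = 100 + j1.676 Ω = 100∠1.0° Ω.
Step 4 — Power factor: PF = cos(φ) = Re(Z)/|Z| = 100/100.01 = 0.9999.
Step 5 — Type: Im(Z) = 1.676 ⇒ lagging (phase φ = 1.0°).

PF = 0.9999 (lagging, φ = 1.0°)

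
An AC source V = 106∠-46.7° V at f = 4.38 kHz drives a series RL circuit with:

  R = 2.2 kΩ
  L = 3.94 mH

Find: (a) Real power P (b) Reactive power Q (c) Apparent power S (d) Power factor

Step 1 — Angular frequency: ω = 2π·f = 2π·4380 = 2.752e+04 rad/s.
Step 2 — Component impedances:
  R: Z = R = 2200 Ω
  L: Z = jωL = j·2.752e+04·0.00394 = 0 + j108.4 Ω
Step 3 — Series combination: Z_total = R + L = 2200 + j108.4 Ω = 2203∠2.8° Ω.
Step 4 — Source phasor: V = 106∠-46.7° V = 72.7 - j77.14 V.
Step 5 — Current: I = V / Z = 0.03124 - j0.03661 A = 0.04812∠-49.5° A.
Step 6 — Complex power: S = V·I* = 5.095 + j0.2511 VA.
Step 7 — Real power: P = Re(S) = 5.095 W.
Step 8 — Reactive power: Q = Im(S) = 0.2511 VAR.
Step 9 — Apparent power: |S| = 5.101 VA.
Step 10 — Power factor: PF = P/|S| = 0.9988 (lagging).

(a) P = 5.095 W  (b) Q = 0.2511 VAR  (c) S = 5.101 VA  (d) PF = 0.9988 (lagging)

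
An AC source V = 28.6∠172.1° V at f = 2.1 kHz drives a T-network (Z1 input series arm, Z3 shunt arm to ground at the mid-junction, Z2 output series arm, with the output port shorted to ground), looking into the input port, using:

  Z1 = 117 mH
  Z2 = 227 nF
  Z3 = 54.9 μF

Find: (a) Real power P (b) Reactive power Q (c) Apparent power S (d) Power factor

Step 1 — Angular frequency: ω = 2π·f = 2π·2100 = 1.319e+04 rad/s.
Step 2 — Component impedances:
  Z1: Z = jωL = j·1.319e+04·0.117 = 0 + j1544 Ω
  Z2: Z = 1/(jωC) = -j/(ω·C) = 0 - j333.9 Ω
  Z3: Z = 1/(jωC) = -j/(ω·C) = 0 - j1.38 Ω
Step 3 — With the output port shorted to ground, the output series arm Z2 runs from the junction to ground; the shunt arm Z3 also runs from the junction to ground. They appear in parallel: Z3 || Z2 = 0 - j1.375 Ω.
Step 4 — Series with input arm Z1: Z_in = Z1 + (Z3 || Z2) = 0 + j1542 Ω = 1542∠90.0° Ω.
Step 5 — Source phasor: V = 28.6∠172.1° V = -28.33 + j3.931 V.
Step 6 — Current: I = V / Z = 0.002549 + j0.01837 A = 0.01854∠82.1° A.
Step 7 — Complex power: S = V·I* = 0 + j0.5303 VA.
Step 8 — Real power: P = Re(S) = 0 W.
Step 9 — Reactive power: Q = Im(S) = 0.5303 VAR.
Step 10 — Apparent power: |S| = 0.5303 VA.
Step 11 — Power factor: PF = P/|S| = 0 (lagging).

(a) P = 0 W  (b) Q = 0.5303 VAR  (c) S = 0.5303 VA  (d) PF = 0 (lagging)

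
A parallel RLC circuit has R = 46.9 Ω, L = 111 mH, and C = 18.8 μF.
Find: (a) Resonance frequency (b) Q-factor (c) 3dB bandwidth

Step 1 — Resonance: ω₀ = 1/√(LC) = 1/√(0.111·1.88e-05) = 692.2 rad/s.
Step 2 — f₀ = ω₀/(2π) = 110.2 Hz.
Step 3 — Parallel Q: Q = R/(ω₀L) = 46.9/(692.2·0.111) = 0.6104.
Step 4 — Bandwidth: Δω = ω₀/Q = 1134 rad/s; BW = Δω/(2π) = 180.5 Hz.

(a) f₀ = 110.2 Hz  (b) Q = 0.6104  (c) BW = 180.5 Hz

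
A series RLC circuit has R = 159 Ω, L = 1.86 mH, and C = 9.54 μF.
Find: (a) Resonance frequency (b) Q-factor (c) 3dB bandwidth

Step 1 — Resonance condition Im(Z)=0 gives ω₀ = 1/√(LC).
Step 2 — ω₀ = 1/√(0.00186·9.54e-06) = 7507 rad/s.
Step 3 — f₀ = ω₀/(2π) = 1195 Hz.
Step 4 — Series Q: Q = ω₀L/R = 7507·0.00186/159 = 0.08782.
Step 5 — 3dB bandwidth: Δω = ω₀/Q = 8.548e+04 rad/s; BW = Δω/(2π) = 1.361e+04 Hz.

(a) f₀ = 1195 Hz  (b) Q = 0.08782  (c) BW = 1.361e+04 Hz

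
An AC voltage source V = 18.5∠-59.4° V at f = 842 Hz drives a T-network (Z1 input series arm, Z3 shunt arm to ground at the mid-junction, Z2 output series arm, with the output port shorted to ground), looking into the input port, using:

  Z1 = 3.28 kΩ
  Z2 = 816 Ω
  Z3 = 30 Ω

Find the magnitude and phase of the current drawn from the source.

Step 1 — Angular frequency: ω = 2π·f = 2π·842 = 5290 rad/s.
Step 2 — Component impedances:
  Z1: Z = R = 3280 Ω
  Z2: Z = R = 816 Ω
  Z3: Z = R = 30 Ω
Step 3 — With the output port shorted to ground, the output series arm Z2 runs from the junction to ground; the shunt arm Z3 also runs from the junction to ground. They appear in parallel: Z3 || Z2 = 28.94 Ω.
Step 4 — Series with input arm Z1: Z_in = Z1 + (Z3 || Z2) = 3309 Ω = 3309∠0.0° Ω.
Step 5 — Source phasor: V = 18.5∠-59.4° V = 9.417 - j15.92 V.
Step 6 — Ohm's law: I = V / Z_total = (9.417 - j15.92) / (3309) = 0.002846 - j0.004812 A.
Step 7 — Convert to polar: |I| = 0.005591 A, ∠I = -59.4°.

I = 0.005591∠-59.4° A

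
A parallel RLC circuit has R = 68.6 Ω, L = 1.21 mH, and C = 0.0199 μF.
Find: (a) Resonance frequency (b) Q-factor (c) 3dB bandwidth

Step 1 — Resonance: ω₀ = 1/√(LC) = 1/√(0.00121·1.99e-08) = 2.038e+05 rad/s.
Step 2 — f₀ = ω₀/(2π) = 3.243e+04 Hz.
Step 3 — Parallel Q: Q = R/(ω₀L) = 68.6/(2.038e+05·0.00121) = 0.2782.
Step 4 — Bandwidth: Δω = ω₀/Q = 7.325e+05 rad/s; BW = Δω/(2π) = 1.166e+05 Hz.

(a) f₀ = 3.243e+04 Hz  (b) Q = 0.2782  (c) BW = 1.166e+05 Hz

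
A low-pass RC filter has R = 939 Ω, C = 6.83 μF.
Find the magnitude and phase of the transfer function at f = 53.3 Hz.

Step 1 — Angular frequency: ω = 2π·53.3 = 334.9 rad/s.
Step 2 — Transfer function: H(jω) = 1/(1 + jωRC).
Step 3 — Denominator: 1 + jωRC = 1 + j·334.9·939·6.83e-06 = 1 + j2.148.
Step 4 — H = 0.1782 - j0.3826.
Step 5 — Magnitude: |H| = 0.4221 (-7.5 dB); phase: φ = -65.0°.

|H| = 0.4221 (-7.5 dB), φ = -65.0°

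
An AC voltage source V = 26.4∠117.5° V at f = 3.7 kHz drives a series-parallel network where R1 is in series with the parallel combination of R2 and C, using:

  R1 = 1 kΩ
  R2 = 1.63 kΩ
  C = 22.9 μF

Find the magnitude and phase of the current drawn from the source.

Step 1 — Angular frequency: ω = 2π·f = 2π·3700 = 2.325e+04 rad/s.
Step 2 — Component impedances:
  R1: Z = R = 1000 Ω
  R2: Z = R = 1630 Ω
  C: Z = 1/(jωC) = -j/(ω·C) = 0 - j1.878 Ω
Step 3 — Parallel branch: R2 || C = 1/(1/R2 + 1/C) = 0.002165 - j1.878 Ω.
Step 4 — Series with R1: Z_total = R1 + (R2 || C) = 1000 - j1.878 Ω = 1000∠-0.1° Ω.
Step 5 — Source phasor: V = 26.4∠117.5° V = -12.19 + j23.42 V.
Step 6 — Ohm's law: I = V / Z_total = (-12.19 + j23.42) / (1000 - j1.878) = -0.01223 + j0.02339 A.
Step 7 — Convert to polar: |I| = 0.0264 A, ∠I = 117.6°.

I = 0.0264∠117.6° A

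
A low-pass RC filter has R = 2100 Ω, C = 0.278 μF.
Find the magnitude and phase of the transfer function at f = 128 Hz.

Step 1 — Angular frequency: ω = 2π·128 = 804.2 rad/s.
Step 2 — Transfer function: H(jω) = 1/(1 + jωRC).
Step 3 — Denominator: 1 + jωRC = 1 + j·804.2·2100·2.78e-07 = 1 + j0.4695.
Step 4 — H = 0.8194 - j0.3847.
Step 5 — Magnitude: |H| = 0.9052 (-0.9 dB); phase: φ = -25.2°.

|H| = 0.9052 (-0.9 dB), φ = -25.2°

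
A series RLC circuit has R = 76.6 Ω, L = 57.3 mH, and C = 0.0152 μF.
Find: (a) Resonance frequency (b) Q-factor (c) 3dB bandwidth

Step 1 — Resonance condition Im(Z)=0 gives ω₀ = 1/√(LC).
Step 2 — ω₀ = 1/√(0.0573·1.52e-08) = 3.388e+04 rad/s.
Step 3 — f₀ = ω₀/(2π) = 5393 Hz.
Step 4 — Series Q: Q = ω₀L/R = 3.388e+04·0.0573/76.6 = 25.35.
Step 5 — 3dB bandwidth: Δω = ω₀/Q = 1337 rad/s; BW = Δω/(2π) = 212.8 Hz.

(a) f₀ = 5393 Hz  (b) Q = 25.35  (c) BW = 212.8 Hz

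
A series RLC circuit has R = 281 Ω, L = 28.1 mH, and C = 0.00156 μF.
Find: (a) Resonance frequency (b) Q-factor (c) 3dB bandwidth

Step 1 — Resonance condition Im(Z)=0 gives ω₀ = 1/√(LC).
Step 2 — ω₀ = 1/√(0.0281·1.56e-09) = 1.51e+05 rad/s.
Step 3 — f₀ = ω₀/(2π) = 2.404e+04 Hz.
Step 4 — Series Q: Q = ω₀L/R = 1.51e+05·0.0281/281 = 15.1.
Step 5 — 3dB bandwidth: Δω = ω₀/Q = 1e+04 rad/s; BW = Δω/(2π) = 1592 Hz.

(a) f₀ = 2.404e+04 Hz  (b) Q = 15.1  (c) BW = 1592 Hz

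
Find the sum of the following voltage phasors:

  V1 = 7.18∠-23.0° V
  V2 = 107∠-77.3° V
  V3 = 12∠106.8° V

Step 1 — Convert each phasor to rectangular form:
  V1 = 7.18·(cos(-23.0°) + j·sin(-23.0°)) = 6.609 - j2.805 V
  V2 = 107·(cos(-77.3°) + j·sin(-77.3°)) = 23.52 - j104.4 V
  V3 = 12·(cos(106.8°) + j·sin(106.8°)) = -3.468 + j11.49 V
Step 2 — Sum components: V_total = 26.66 - j95.7 V.
Step 3 — Convert to polar: |V_total| = 99.35 V, ∠V_total = -74.4°.

V_total = 99.35∠-74.4° V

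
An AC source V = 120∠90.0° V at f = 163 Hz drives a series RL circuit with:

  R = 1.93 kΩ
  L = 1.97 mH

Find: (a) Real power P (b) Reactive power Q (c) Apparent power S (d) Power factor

Step 1 — Angular frequency: ω = 2π·f = 2π·163 = 1024 rad/s.
Step 2 — Component impedances:
  R: Z = R = 1930 Ω
  L: Z = jωL = j·1024·0.00197 = 0 + j2.018 Ω
Step 3 — Series combination: Z_total = R + L = 1930 + j2.018 Ω = 1930∠0.1° Ω.
Step 4 — Source phasor: V = 120∠90.0° V = 0 + j120 V.
Step 5 — Current: I = V / Z = 6.5e-05 + j0.06218 A = 0.06218∠89.9° A.
Step 6 — Complex power: S = V·I* = 7.461 + j0.0078 VA.
Step 7 — Real power: P = Re(S) = 7.461 W.
Step 8 — Reactive power: Q = Im(S) = 0.0078 VAR.
Step 9 — Apparent power: |S| = 7.461 VA.
Step 10 — Power factor: PF = P/|S| = 1 (lagging).

(a) P = 7.461 W  (b) Q = 0.0078 VAR  (c) S = 7.461 VA  (d) PF = 1 (lagging)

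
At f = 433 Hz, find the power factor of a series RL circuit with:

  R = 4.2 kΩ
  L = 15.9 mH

Step 1 — Angular frequency: ω = 2π·f = 2π·433 = 2721 rad/s.
Step 2 — Component impedances:
  R: Z = R = 4200 Ω
  L: Z = jωL = j·2721·0.0159 = 0 + j43.26 Ω
Step 3 — Series combination: Z_total = R + L = 4200 + j43.26 Ω = 4200∠0.6° Ω.
Step 4 — Power factor: PF = cos(φ) = Re(Z)/|Z| = 4200/4200.22 = 0.9999.
Step 5 — Type: Im(Z) = 43.26 ⇒ lagging (phase φ = 0.6°).

PF = 0.9999 (lagging, φ = 0.6°)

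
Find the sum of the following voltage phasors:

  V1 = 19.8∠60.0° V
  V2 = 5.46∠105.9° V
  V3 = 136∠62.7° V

Step 1 — Convert each phasor to rectangular form:
  V1 = 19.8·(cos(60.0°) + j·sin(60.0°)) = 9.9 + j17.15 V
  V2 = 5.46·(cos(105.9°) + j·sin(105.9°)) = -1.496 + j5.251 V
  V3 = 136·(cos(62.7°) + j·sin(62.7°)) = 62.38 + j120.9 V
Step 2 — Sum components: V_total = 70.78 + j143.3 V.
Step 3 — Convert to polar: |V_total| = 159.8 V, ∠V_total = 63.7°.

V_total = 159.8∠63.7° V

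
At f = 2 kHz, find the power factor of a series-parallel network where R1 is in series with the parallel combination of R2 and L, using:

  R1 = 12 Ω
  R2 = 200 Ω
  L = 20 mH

Step 1 — Angular frequency: ω = 2π·f = 2π·2000 = 1.257e+04 rad/s.
Step 2 — Component impedances:
  R1: Z = R = 12 Ω
  R2: Z = R = 200 Ω
  L: Z = jωL = j·1.257e+04·0.02 = 0 + j251.3 Ω
Step 3 — Parallel branch: R2 || L = 1/(1/R2 + 1/L) = 122.5 + j97.45 Ω.
Step 4 — Series with R1: Z_total = R1 + (R2 || L) = 134.5 + j97.45 Ω = 166.1∠35.9° Ω.
Step 5 — Power factor: PF = cos(φ) = Re(Z)/|Z| = 134.45/166.05 = 0.8097.
Step 6 — Type: Im(Z) = 97.45 ⇒ lagging (phase φ = 35.9°).

PF = 0.8097 (lagging, φ = 35.9°)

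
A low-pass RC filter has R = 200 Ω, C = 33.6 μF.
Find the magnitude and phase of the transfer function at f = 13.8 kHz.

Step 1 — Angular frequency: ω = 2π·1.38e+04 = 8.671e+04 rad/s.
Step 2 — Transfer function: H(jω) = 1/(1 + jωRC).
Step 3 — Denominator: 1 + jωRC = 1 + j·8.671e+04·200·3.36e-05 = 1 + j582.7.
Step 4 — H = 2.945e-06 - j0.001716.
Step 5 — Magnitude: |H| = 0.001716 (-55.3 dB); phase: φ = -89.9°.

|H| = 0.001716 (-55.3 dB), φ = -89.9°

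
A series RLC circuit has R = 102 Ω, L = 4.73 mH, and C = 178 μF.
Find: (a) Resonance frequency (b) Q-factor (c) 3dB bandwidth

Step 1 — Resonance: ω₀ = 1/√(LC) = 1/√(0.00473·0.000178) = 1090 rad/s.
Step 2 — f₀ = ω₀/(2π) = 173.5 Hz.
Step 3 — Series Q: Q = ω₀L/R = 1090·0.00473/102 = 0.05054.
Step 4 — Bandwidth: Δω = ω₀/Q = 2.156e+04 rad/s; BW = Δω/(2π) = 3432 Hz.

(a) f₀ = 173.5 Hz  (b) Q = 0.05054  (c) BW = 3432 Hz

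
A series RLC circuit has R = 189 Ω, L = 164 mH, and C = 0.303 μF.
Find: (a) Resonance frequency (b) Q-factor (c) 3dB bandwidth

Step 1 — Resonance: ω₀ = 1/√(LC) = 1/√(0.164·3.03e-07) = 4486 rad/s.
Step 2 — f₀ = ω₀/(2π) = 714 Hz.
Step 3 — Series Q: Q = ω₀L/R = 4486·0.164/189 = 3.893.
Step 4 — Bandwidth: Δω = ω₀/Q = 1152 rad/s; BW = Δω/(2π) = 183.4 Hz.

(a) f₀ = 714 Hz  (b) Q = 3.893  (c) BW = 183.4 Hz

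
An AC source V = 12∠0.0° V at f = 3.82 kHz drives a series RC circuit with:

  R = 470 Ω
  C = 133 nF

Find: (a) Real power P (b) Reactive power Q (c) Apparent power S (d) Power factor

Step 1 — Angular frequency: ω = 2π·f = 2π·3820 = 2.4e+04 rad/s.
Step 2 — Component impedances:
  R: Z = R = 470 Ω
  C: Z = 1/(jωC) = -j/(ω·C) = 0 - j313.3 Ω
Step 3 — Series combination: Z_total = R + C = 470 - j313.3 Ω = 564.8∠-33.7° Ω.
Step 4 — Source phasor: V = 12∠0.0° V = 12 V.
Step 5 — Current: I = V / Z = 0.01768 + j0.01178 A = 0.02125∠33.7° A.
Step 6 — Complex power: S = V·I* = 0.2121 - j0.1414 VA.
Step 7 — Real power: P = Re(S) = 0.2121 W.
Step 8 — Reactive power: Q = Im(S) = -0.1414 VAR.
Step 9 — Apparent power: |S| = 0.2549 VA.
Step 10 — Power factor: PF = P/|S| = 0.8321 (leading).

(a) P = 0.2121 W  (b) Q = -0.1414 VAR  (c) S = 0.2549 VA  (d) PF = 0.8321 (leading)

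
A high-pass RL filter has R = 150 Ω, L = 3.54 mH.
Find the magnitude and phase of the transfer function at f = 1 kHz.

Step 1 — Angular frequency: ω = 2π·1000 = 6283 rad/s.
Step 2 — Transfer function: H(jω) = jωL/(R + jωL).
Step 3 — Numerator jωL = j·22.24; denominator R + jωL = 150 + j22.24.
Step 4 — H = 0.02151 + j0.1451.
Step 5 — Magnitude: |H| = 0.1467 (-16.7 dB); phase: φ = 81.6°.

|H| = 0.1467 (-16.7 dB), φ = 81.6°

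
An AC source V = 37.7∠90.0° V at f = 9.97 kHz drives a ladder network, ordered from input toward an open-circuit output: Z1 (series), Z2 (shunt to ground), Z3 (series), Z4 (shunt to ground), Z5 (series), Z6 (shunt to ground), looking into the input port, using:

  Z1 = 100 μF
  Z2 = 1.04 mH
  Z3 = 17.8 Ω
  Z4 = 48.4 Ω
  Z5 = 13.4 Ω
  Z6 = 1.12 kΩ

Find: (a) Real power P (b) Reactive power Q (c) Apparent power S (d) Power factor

Step 1 — Angular frequency: ω = 2π·f = 2π·9970 = 6.264e+04 rad/s.
Step 2 — Component impedances:
  Z1: Z = 1/(jωC) = -j/(ω·C) = 0 - j0.1596 Ω
  Z2: Z = jωL = j·6.264e+04·0.00104 = 0 + j65.15 Ω
  Z3: Z = R = 17.8 Ω
  Z4: Z = R = 48.4 Ω
  Z5: Z = R = 13.4 Ω
  Z6: Z = R = 1120 Ω
Step 3 — Ladder network (open output): work backward from the far end, alternating series and parallel combinations. Z_in = 32.57 + j31.95 Ω = 45.62∠44.4° Ω.
Step 4 — Source phasor: V = 37.7∠90.0° V = 0 + j37.7 V.
Step 5 — Current: I = V / Z = 0.5786 + j0.5899 A = 0.8263∠45.6° A.
Step 6 — Complex power: S = V·I* = 22.24 + j21.81 VA.
Step 7 — Real power: P = Re(S) = 22.24 W.
Step 8 — Reactive power: Q = Im(S) = 21.81 VAR.
Step 9 — Apparent power: |S| = 31.15 VA.
Step 10 — Power factor: PF = P/|S| = 0.7139 (lagging).

(a) P = 22.24 W  (b) Q = 21.81 VAR  (c) S = 31.15 VA  (d) PF = 0.7139 (lagging)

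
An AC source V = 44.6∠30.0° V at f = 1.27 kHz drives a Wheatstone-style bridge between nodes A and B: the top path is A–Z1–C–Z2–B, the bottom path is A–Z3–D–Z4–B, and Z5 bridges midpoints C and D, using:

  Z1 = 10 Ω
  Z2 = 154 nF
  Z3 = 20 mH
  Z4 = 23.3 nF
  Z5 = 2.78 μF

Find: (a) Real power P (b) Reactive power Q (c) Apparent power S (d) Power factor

Step 1 — Angular frequency: ω = 2π·f = 2π·1270 = 7980 rad/s.
Step 2 — Component impedances:
  Z1: Z = R = 10 Ω
  Z2: Z = 1/(jωC) = -j/(ω·C) = 0 - j813.8 Ω
  Z3: Z = jωL = j·7980·0.02 = 0 + j159.6 Ω
  Z4: Z = 1/(jωC) = -j/(ω·C) = 0 - j5378 Ω
  Z5: Z = 1/(jωC) = -j/(ω·C) = 0 - j45.08 Ω
Step 3 — Bridge requires nodal analysis (the Z5 bridge couples midpoints C and D, so the two paths cannot be reduced to a simple series/parallel combination). Setting node B to ground and injecting 1 A at node A, the 3-node admittance system at A, C, D solves to V_A = Z_AB = 10.97 - j706.9 Ω = 707∠-89.1° Ω.
Step 4 — Source phasor: V = 44.6∠30.0° V = 38.62 + j22.3 V.
Step 5 — Current: I = V / Z = -0.03069 + j0.05511 A = 0.06308∠119.1° A.
Step 6 — Complex power: S = V·I* = 0.04364 - j2.813 VA.
Step 7 — Real power: P = Re(S) = 0.04364 W.
Step 8 — Reactive power: Q = Im(S) = -2.813 VAR.
Step 9 — Apparent power: |S| = 2.813 VA.
Step 10 — Power factor: PF = P/|S| = 0.01551 (leading).

(a) P = 0.04364 W  (b) Q = -2.813 VAR  (c) S = 2.813 VA  (d) PF = 0.01551 (leading)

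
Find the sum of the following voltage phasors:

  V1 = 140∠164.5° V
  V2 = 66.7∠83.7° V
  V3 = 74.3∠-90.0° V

Step 1 — Convert each phasor to rectangular form:
  V1 = 140·(cos(164.5°) + j·sin(164.5°)) = -134.9 + j37.41 V
  V2 = 66.7·(cos(83.7°) + j·sin(83.7°)) = 7.319 + j66.3 V
  V3 = 74.3·(cos(-90.0°) + j·sin(-90.0°)) = 0 - j74.3 V
Step 2 — Sum components: V_total = -127.6 + j29.41 V.
Step 3 — Convert to polar: |V_total| = 130.9 V, ∠V_total = 167.0°.

V_total = 130.9∠167.0° V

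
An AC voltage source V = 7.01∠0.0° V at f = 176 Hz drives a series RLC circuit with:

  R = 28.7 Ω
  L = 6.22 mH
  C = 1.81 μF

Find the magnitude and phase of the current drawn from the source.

Step 1 — Angular frequency: ω = 2π·f = 2π·176 = 1106 rad/s.
Step 2 — Component impedances:
  R: Z = R = 28.7 Ω
  L: Z = jωL = j·1106·0.00622 = 0 + j6.878 Ω
  C: Z = 1/(jωC) = -j/(ω·C) = 0 - j499.6 Ω
Step 3 — Series combination: Z_total = R + L + C = 28.7 - j492.7 Ω = 493.6∠-86.7° Ω.
Step 4 — Source phasor: V = 7.01∠0.0° V = 7.01 V.
Step 5 — Ohm's law: I = V / Z_total = (7.01) / (28.7 - j492.7) = 0.0008259 + j0.01418 A.
Step 6 — Convert to polar: |I| = 0.0142 A, ∠I = 86.7°.

I = 0.0142∠86.7° A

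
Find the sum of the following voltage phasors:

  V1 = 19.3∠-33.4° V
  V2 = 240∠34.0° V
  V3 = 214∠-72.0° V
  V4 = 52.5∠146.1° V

Step 1 — Convert each phasor to rectangular form:
  V1 = 19.3·(cos(-33.4°) + j·sin(-33.4°)) = 16.11 - j10.62 V
  V2 = 240·(cos(34.0°) + j·sin(34.0°)) = 199 + j134.2 V
  V3 = 214·(cos(-72.0°) + j·sin(-72.0°)) = 66.13 - j203.5 V
  V4 = 52.5·(cos(146.1°) + j·sin(146.1°)) = -43.58 + j29.28 V
Step 2 — Sum components: V_total = 237.6 - j50.66 V.
Step 3 — Convert to polar: |V_total| = 243 V, ∠V_total = -12.0°.

V_total = 243∠-12.0° V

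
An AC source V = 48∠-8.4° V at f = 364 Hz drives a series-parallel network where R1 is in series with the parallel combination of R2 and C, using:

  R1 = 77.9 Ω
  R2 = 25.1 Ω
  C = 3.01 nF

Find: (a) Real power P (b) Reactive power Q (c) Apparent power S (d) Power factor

Step 1 — Angular frequency: ω = 2π·f = 2π·364 = 2287 rad/s.
Step 2 — Component impedances:
  R1: Z = R = 77.9 Ω
  R2: Z = R = 25.1 Ω
  C: Z = 1/(jωC) = -j/(ω·C) = 0 - j1.453e+05 Ω
Step 3 — Parallel branch: R2 || C = 1/(1/R2 + 1/C) = 25.1 - j0.004337 Ω.
Step 4 — Series with R1: Z_total = R1 + (R2 || C) = 103 - j0.004337 Ω = 103∠-0.0° Ω.
Step 5 — Source phasor: V = 48∠-8.4° V = 47.49 - j7.012 V.
Step 6 — Current: I = V / Z = 0.461 - j0.06806 A = 0.466∠-8.4° A.
Step 7 — Complex power: S = V·I* = 22.37 - j0.0009419 VA.
Step 8 — Real power: P = Re(S) = 22.37 W.
Step 9 — Reactive power: Q = Im(S) = -0.0009419 VAR.
Step 10 — Apparent power: |S| = 22.37 VA.
Step 11 — Power factor: PF = P/|S| = 1 (leading).

(a) P = 22.37 W  (b) Q = -0.0009419 VAR  (c) S = 22.37 VA  (d) PF = 1 (leading)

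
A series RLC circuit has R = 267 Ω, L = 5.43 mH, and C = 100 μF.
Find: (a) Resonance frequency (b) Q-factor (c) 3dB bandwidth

Step 1 — Resonance: ω₀ = 1/√(LC) = 1/√(0.00543·0.0001) = 1357 rad/s.
Step 2 — f₀ = ω₀/(2π) = 216 Hz.
Step 3 — Series Q: Q = ω₀L/R = 1357·0.00543/267 = 0.0276.
Step 4 — Bandwidth: Δω = ω₀/Q = 4.917e+04 rad/s; BW = Δω/(2π) = 7826 Hz.

(a) f₀ = 216 Hz  (b) Q = 0.0276  (c) BW = 7826 Hz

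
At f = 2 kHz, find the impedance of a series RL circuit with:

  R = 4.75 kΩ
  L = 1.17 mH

Step 1 — Angular frequency: ω = 2π·f = 2π·2000 = 1.257e+04 rad/s.
Step 2 — Component impedances:
  R: Z = R = 4750 Ω
  L: Z = jωL = j·1.257e+04·0.00117 = 0 + j14.7 Ω
Step 3 — Series combination: Z_total = R + L = 4750 + j14.7 Ω = 4750∠0.2° Ω.

Z = 4750 + j14.7 Ω = 4750∠0.2° Ω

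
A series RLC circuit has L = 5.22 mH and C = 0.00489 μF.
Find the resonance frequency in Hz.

Step 1 — Resonance condition Im(Z)=0 gives ω₀ = 1/√(LC).
Step 2 — ω₀ = 1/√(0.00522·4.89e-09) = 1.979e+05 rad/s.
Step 3 — f₀ = ω₀/(2π) = 3.15e+04 Hz.

f₀ = 3.15e+04 Hz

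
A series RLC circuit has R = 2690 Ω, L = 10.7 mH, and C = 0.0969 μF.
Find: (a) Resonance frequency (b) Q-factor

Step 1 — Resonance condition Im(Z)=0 gives ω₀ = 1/√(LC).
Step 2 — ω₀ = 1/√(0.0107·9.69e-08) = 3.106e+04 rad/s.
Step 3 — f₀ = ω₀/(2π) = 4943 Hz.
Step 4 — Series Q: Q = ω₀L/R = 3.106e+04·0.0107/2690 = 0.1235.

(a) f₀ = 4943 Hz  (b) Q = 0.1235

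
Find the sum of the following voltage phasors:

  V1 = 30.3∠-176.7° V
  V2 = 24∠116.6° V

Step 1 — Convert each phasor to rectangular form:
  V1 = 30.3·(cos(-176.7°) + j·sin(-176.7°)) = -30.25 - j1.744 V
  V2 = 24·(cos(116.6°) + j·sin(116.6°)) = -10.75 + j21.46 V
Step 2 — Sum components: V_total = -41 + j19.72 V.
Step 3 — Convert to polar: |V_total| = 45.49 V, ∠V_total = 154.3°.

V_total = 45.49∠154.3° V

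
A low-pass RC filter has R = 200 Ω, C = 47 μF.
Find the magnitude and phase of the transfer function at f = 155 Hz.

Step 1 — Angular frequency: ω = 2π·155 = 973.9 rad/s.
Step 2 — Transfer function: H(jω) = 1/(1 + jωRC).
Step 3 — Denominator: 1 + jωRC = 1 + j·973.9·200·4.7e-05 = 1 + j9.155.
Step 4 — H = 0.01179 - j0.1079.
Step 5 — Magnitude: |H| = 0.1086 (-19.3 dB); phase: φ = -83.8°.

|H| = 0.1086 (-19.3 dB), φ = -83.8°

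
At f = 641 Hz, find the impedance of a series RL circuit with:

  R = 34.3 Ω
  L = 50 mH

Step 1 — Angular frequency: ω = 2π·f = 2π·641 = 4028 rad/s.
Step 2 — Component impedances:
  R: Z = R = 34.3 Ω
  L: Z = jωL = j·4028·0.05 = 0 + j201.4 Ω
Step 3 — Series combination: Z_total = R + L = 34.3 + j201.4 Ω = 204.3∠80.3° Ω.

Z = 34.3 + j201.4 Ω = 204.3∠80.3° Ω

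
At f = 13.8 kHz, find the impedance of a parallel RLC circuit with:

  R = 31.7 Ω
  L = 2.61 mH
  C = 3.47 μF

Step 1 — Angular frequency: ω = 2π·f = 2π·1.38e+04 = 8.671e+04 rad/s.
Step 2 — Component impedances:
  R: Z = R = 31.7 Ω
  L: Z = jωL = j·8.671e+04·0.00261 = 0 + j226.3 Ω
  C: Z = 1/(jωC) = -j/(ω·C) = 0 - j3.324 Ω
Step 3 — Parallel combination: 1/Z_total = 1/R + 1/L + 1/C; Z_total = 0.3549 - j3.335 Ω = 3.354∠-83.9° Ω.

Z = 0.3549 - j3.335 Ω = 3.354∠-83.9° Ω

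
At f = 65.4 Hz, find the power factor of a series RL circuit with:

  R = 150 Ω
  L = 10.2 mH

Step 1 — Angular frequency: ω = 2π·f = 2π·65.4 = 410.9 rad/s.
Step 2 — Component impedances:
  R: Z = R = 150 Ω
  L: Z = jωL = j·410.9·0.0102 = 0 + j4.191 Ω
Step 3 — Series combination: Z_total = R + L = 150 + j4.191 Ω = 150.1∠1.6° Ω.
Step 4 — Power factor: PF = cos(φ) = Re(Z)/|Z| = 150/150.06 = 0.9996.
Step 5 — Type: Im(Z) = 4.191 ⇒ lagging (phase φ = 1.6°).

PF = 0.9996 (lagging, φ = 1.6°)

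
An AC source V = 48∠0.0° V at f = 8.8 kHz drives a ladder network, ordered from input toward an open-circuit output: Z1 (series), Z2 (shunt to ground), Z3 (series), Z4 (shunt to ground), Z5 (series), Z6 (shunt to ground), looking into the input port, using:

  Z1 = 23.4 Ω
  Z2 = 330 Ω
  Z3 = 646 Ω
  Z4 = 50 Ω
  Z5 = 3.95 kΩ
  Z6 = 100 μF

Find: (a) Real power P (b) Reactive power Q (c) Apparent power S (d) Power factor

Step 1 — Angular frequency: ω = 2π·f = 2π·8800 = 5.529e+04 rad/s.
Step 2 — Component impedances:
  Z1: Z = R = 23.4 Ω
  Z2: Z = R = 330 Ω
  Z3: Z = R = 646 Ω
  Z4: Z = R = 50 Ω
  Z5: Z = R = 3950 Ω
  Z6: Z = 1/(jωC) = -j/(ω·C) = 0 - j0.1809 Ω
Step 3 — Ladder network (open output): work backward from the far end, alternating series and parallel combinations. Z_in = 247.2 - j2.927e-06 Ω = 247.2∠-0.0° Ω.
Step 4 — Source phasor: V = 48∠0.0° V = 48 V.
Step 5 — Current: I = V / Z = 0.1942 + j2.299e-09 A = 0.1942∠0.0° A.
Step 6 — Complex power: S = V·I* = 9.321 - j1.104e-07 VA.
Step 7 — Real power: P = Re(S) = 9.321 W.
Step 8 — Reactive power: Q = Im(S) = -1.104e-07 VAR.
Step 9 — Apparent power: |S| = 9.321 VA.
Step 10 — Power factor: PF = P/|S| = 1 (leading).

(a) P = 9.321 W  (b) Q = -1.104e-07 VAR  (c) S = 9.321 VA  (d) PF = 1 (leading)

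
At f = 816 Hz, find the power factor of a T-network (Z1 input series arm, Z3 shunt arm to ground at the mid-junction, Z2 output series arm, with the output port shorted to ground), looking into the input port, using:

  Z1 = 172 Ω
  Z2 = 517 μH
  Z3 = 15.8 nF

Step 1 — Angular frequency: ω = 2π·f = 2π·816 = 5127 rad/s.
Step 2 — Component impedances:
  Z1: Z = R = 172 Ω
  Z2: Z = jωL = j·5127·0.000517 = 0 + j2.651 Ω
  Z3: Z = 1/(jωC) = -j/(ω·C) = 0 - j1.234e+04 Ω
Step 3 — With the output port shorted to ground, the output series arm Z2 runs from the junction to ground; the shunt arm Z3 also runs from the junction to ground. They appear in parallel: Z3 || Z2 = 0 + j2.651 Ω.
Step 4 — Series with input arm Z1: Z_in = Z1 + (Z3 || Z2) = 172 + j2.651 Ω = 172∠0.9° Ω.
Step 5 — Power factor: PF = cos(φ) = Re(Z)/|Z| = 172/172.02 = 0.9999.
Step 6 — Type: Im(Z) = 2.651 ⇒ lagging (phase φ = 0.9°).

PF = 0.9999 (lagging, φ = 0.9°)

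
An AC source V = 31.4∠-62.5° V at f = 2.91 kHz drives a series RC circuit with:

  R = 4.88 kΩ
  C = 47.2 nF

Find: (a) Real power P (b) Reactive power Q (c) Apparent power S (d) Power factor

Step 1 — Angular frequency: ω = 2π·f = 2π·2910 = 1.828e+04 rad/s.
Step 2 — Component impedances:
  R: Z = R = 4880 Ω
  C: Z = 1/(jωC) = -j/(ω·C) = 0 - j1159 Ω
Step 3 — Series combination: Z_total = R + C = 4880 - j1159 Ω = 5016∠-13.4° Ω.
Step 4 — Source phasor: V = 31.4∠-62.5° V = 14.5 - j27.85 V.
Step 5 — Current: I = V / Z = 0.004095 - j0.004735 A = 0.00626∠-49.1° A.
Step 6 — Complex power: S = V·I* = 0.1913 - j0.04541 VA.
Step 7 — Real power: P = Re(S) = 0.1913 W.
Step 8 — Reactive power: Q = Im(S) = -0.04541 VAR.
Step 9 — Apparent power: |S| = 0.1966 VA.
Step 10 — Power factor: PF = P/|S| = 0.9729 (leading).

(a) P = 0.1913 W  (b) Q = -0.04541 VAR  (c) S = 0.1966 VA  (d) PF = 0.9729 (leading)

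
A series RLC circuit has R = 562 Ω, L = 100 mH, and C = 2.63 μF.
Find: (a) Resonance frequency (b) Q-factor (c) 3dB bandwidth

Step 1 — Resonance: ω₀ = 1/√(LC) = 1/√(0.1·2.63e-06) = 1950 rad/s.
Step 2 — f₀ = ω₀/(2π) = 310.3 Hz.
Step 3 — Series Q: Q = ω₀L/R = 1950·0.1/562 = 0.347.
Step 4 — Bandwidth: Δω = ω₀/Q = 5620 rad/s; BW = Δω/(2π) = 894.5 Hz.

(a) f₀ = 310.3 Hz  (b) Q = 0.347  (c) BW = 894.5 Hz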